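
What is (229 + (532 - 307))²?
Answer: 206116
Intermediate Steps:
(229 + (532 - 307))² = (229 + 225)² = 454² = 206116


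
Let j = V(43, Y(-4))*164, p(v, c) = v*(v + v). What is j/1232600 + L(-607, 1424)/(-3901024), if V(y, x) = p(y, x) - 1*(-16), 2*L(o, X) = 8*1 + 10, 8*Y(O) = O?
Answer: 297010877613/601050272800 ≈ 0.49415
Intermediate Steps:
Y(O) = O/8
L(o, X) = 9 (L(o, X) = (8*1 + 10)/2 = (8 + 10)/2 = (1/2)*18 = 9)
p(v, c) = 2*v**2 (p(v, c) = v*(2*v) = 2*v**2)
V(y, x) = 16 + 2*y**2 (V(y, x) = 2*y**2 - 1*(-16) = 2*y**2 + 16 = 16 + 2*y**2)
j = 609096 (j = (16 + 2*43**2)*164 = (16 + 2*1849)*164 = (16 + 3698)*164 = 3714*164 = 609096)
j/1232600 + L(-607, 1424)/(-3901024) = 609096/1232600 + 9/(-3901024) = 609096*(1/1232600) + 9*(-1/3901024) = 76137/154075 - 9/3901024 = 297010877613/601050272800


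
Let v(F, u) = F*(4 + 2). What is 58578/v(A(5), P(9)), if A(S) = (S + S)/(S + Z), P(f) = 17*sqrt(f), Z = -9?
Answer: -19526/5 ≈ -3905.2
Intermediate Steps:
A(S) = 2*S/(-9 + S) (A(S) = (S + S)/(S - 9) = (2*S)/(-9 + S) = 2*S/(-9 + S))
v(F, u) = 6*F (v(F, u) = F*6 = 6*F)
58578/v(A(5), P(9)) = 58578/((6*(2*5/(-9 + 5)))) = 58578/((6*(2*5/(-4)))) = 58578/((6*(2*5*(-1/4)))) = 58578/((6*(-5/2))) = 58578/(-15) = 58578*(-1/15) = -19526/5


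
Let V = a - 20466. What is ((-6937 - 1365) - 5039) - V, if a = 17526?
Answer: -10401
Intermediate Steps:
V = -2940 (V = 17526 - 20466 = -2940)
((-6937 - 1365) - 5039) - V = ((-6937 - 1365) - 5039) - 1*(-2940) = (-8302 - 5039) + 2940 = -13341 + 2940 = -10401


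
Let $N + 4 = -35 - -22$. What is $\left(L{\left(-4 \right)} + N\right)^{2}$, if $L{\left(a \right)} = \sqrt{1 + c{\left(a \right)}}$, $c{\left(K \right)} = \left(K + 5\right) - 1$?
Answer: $256$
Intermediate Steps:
$N = -17$ ($N = -4 - 13 = -17$)
$c{\left(K \right)} = 4 + K$ ($c{\left(K \right)} = \left(5 + K\right) - 1 = 4 + K$)
$L{\left(a \right)} = \sqrt{5 + a}$ ($L{\left(a \right)} = \sqrt{1 + \left(4 + a\right)} = \sqrt{5 + a}$)
$\left(L{\left(-4 \right)} + N\right)^{2} = \left(\sqrt{5 - 4} - 17\right)^{2} = \left(\sqrt{1} - 17\right)^{2} = \left(1 - 17\right)^{2} = \left(-16\right)^{2} = 256$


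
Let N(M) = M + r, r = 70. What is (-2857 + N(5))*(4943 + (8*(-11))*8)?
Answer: -11792898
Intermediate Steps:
N(M) = 70 + M (N(M) = M + 70 = 70 + M)
(-2857 + N(5))*(4943 + (8*(-11))*8) = (-2857 + (70 + 5))*(4943 + (8*(-11))*8) = (-2857 + 75)*(4943 - 88*8) = -2782*(4943 - 704) = -2782*4239 = -11792898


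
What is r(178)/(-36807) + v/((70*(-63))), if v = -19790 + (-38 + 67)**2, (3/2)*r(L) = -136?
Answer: 33231223/7729470 ≈ 4.2993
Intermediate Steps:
r(L) = -272/3 (r(L) = (2/3)*(-136) = -272/3)
v = -18949 (v = -19790 + 29**2 = -19790 + 841 = -18949)
r(178)/(-36807) + v/((70*(-63))) = -272/3/(-36807) - 18949/(70*(-63)) = -272/3*(-1/36807) - 18949/(-4410) = 272/110421 - 18949*(-1/4410) = 272/110421 + 2707/630 = 33231223/7729470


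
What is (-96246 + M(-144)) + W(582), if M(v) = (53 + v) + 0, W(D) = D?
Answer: -95755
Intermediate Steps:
M(v) = 53 + v
(-96246 + M(-144)) + W(582) = (-96246 + (53 - 144)) + 582 = (-96246 - 91) + 582 = -96337 + 582 = -95755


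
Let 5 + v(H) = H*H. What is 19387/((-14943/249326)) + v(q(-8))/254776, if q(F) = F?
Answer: -1231506460400075/3807117768 ≈ -3.2347e+5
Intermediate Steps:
v(H) = -5 + H² (v(H) = -5 + H*H = -5 + H²)
19387/((-14943/249326)) + v(q(-8))/254776 = 19387/((-14943/249326)) + (-5 + (-8)²)/254776 = 19387/((-14943*1/249326)) + (-5 + 64)*(1/254776) = 19387/(-14943/249326) + 59*(1/254776) = 19387*(-249326/14943) + 59/254776 = -4833683162/14943 + 59/254776 = -1231506460400075/3807117768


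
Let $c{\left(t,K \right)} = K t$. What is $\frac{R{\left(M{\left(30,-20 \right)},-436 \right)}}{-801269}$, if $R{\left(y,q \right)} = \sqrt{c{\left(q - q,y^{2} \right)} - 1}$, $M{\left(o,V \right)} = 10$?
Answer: $- \frac{i}{801269} \approx - 1.248 \cdot 10^{-6} i$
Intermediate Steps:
$R{\left(y,q \right)} = i$ ($R{\left(y,q \right)} = \sqrt{y^{2} \left(q - q\right) - 1} = \sqrt{y^{2} \cdot 0 - 1} = \sqrt{0 - 1} = \sqrt{-1} = i$)
$\frac{R{\left(M{\left(30,-20 \right)},-436 \right)}}{-801269} = \frac{i}{-801269} = i \left(- \frac{1}{801269}\right) = - \frac{i}{801269}$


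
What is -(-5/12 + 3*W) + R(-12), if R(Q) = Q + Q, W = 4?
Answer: -427/12 ≈ -35.583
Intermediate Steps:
R(Q) = 2*Q
-(-5/12 + 3*W) + R(-12) = -(-5/12 + 3*4) + 2*(-12) = -(-5*1/12 + 12) - 24 = -(-5/12 + 12) - 24 = -1*139/12 - 24 = -139/12 - 24 = -427/12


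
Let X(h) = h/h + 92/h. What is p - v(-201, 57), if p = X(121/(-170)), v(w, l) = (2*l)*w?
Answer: 2757075/121 ≈ 22786.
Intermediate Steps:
X(h) = 1 + 92/h
v(w, l) = 2*l*w
p = -15519/121 (p = (92 + 121/(-170))/((121/(-170))) = (92 + 121*(-1/170))/((121*(-1/170))) = (92 - 121/170)/(-121/170) = -170/121*15519/170 = -15519/121 ≈ -128.26)
p - v(-201, 57) = -15519/121 - 2*57*(-201) = -15519/121 - 1*(-22914) = -15519/121 + 22914 = 2757075/121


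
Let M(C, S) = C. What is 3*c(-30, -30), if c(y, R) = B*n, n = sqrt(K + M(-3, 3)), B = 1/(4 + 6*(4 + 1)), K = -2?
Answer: 3*I*sqrt(5)/34 ≈ 0.1973*I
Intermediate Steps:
B = 1/34 (B = 1/(4 + 6*5) = 1/(4 + 30) = 1/34 ≈ 0.029412)
n = I*sqrt(5) (n = sqrt(-2 - 3) = sqrt(-5) = I*sqrt(5) ≈ 2.2361*I)
c(y, R) = I*sqrt(5)/34 (c(y, R) = (I*sqrt(5))/34 = I*sqrt(5)/34)
3*c(-30, -30) = 3*(I*sqrt(5)/34) = 3*I*sqrt(5)/34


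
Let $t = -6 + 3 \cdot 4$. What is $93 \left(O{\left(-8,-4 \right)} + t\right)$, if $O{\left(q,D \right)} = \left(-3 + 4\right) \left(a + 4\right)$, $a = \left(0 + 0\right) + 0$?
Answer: $930$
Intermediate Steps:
$a = 0$ ($a = 0 + 0 = 0$)
$O{\left(q,D \right)} = 4$ ($O{\left(q,D \right)} = \left(-3 + 4\right) \left(0 + 4\right) = 1 \cdot 4 = 4$)
$t = 6$ ($t = -6 + 12 = 6$)
$93 \left(O{\left(-8,-4 \right)} + t\right) = 93 \left(4 + 6\right) = 93 \cdot 10 = 930$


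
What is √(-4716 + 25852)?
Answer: 4*√1321 ≈ 145.38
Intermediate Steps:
√(-4716 + 25852) = √21136 = 4*√1321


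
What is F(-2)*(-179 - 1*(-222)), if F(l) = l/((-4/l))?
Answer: -43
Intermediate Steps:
F(l) = -l**2/4 (F(l) = l*(-l/4) = -l**2/4)
F(-2)*(-179 - 1*(-222)) = (-1/4*(-2)**2)*(-179 - 1*(-222)) = (-1/4*4)*(-179 + 222) = -1*43 = -43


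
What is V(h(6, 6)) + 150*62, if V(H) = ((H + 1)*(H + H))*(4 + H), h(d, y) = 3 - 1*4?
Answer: 9300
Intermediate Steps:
h(d, y) = -1 (h(d, y) = 3 - 4 = -1)
V(H) = 2*H*(1 + H)*(4 + H) (V(H) = ((1 + H)*(2*H))*(4 + H) = (2*H*(1 + H))*(4 + H) = 2*H*(1 + H)*(4 + H))
V(h(6, 6)) + 150*62 = 2*(-1)*(4 + (-1)**2 + 5*(-1)) + 150*62 = 2*(-1)*(4 + 1 - 5) + 9300 = 2*(-1)*0 + 9300 = 0 + 9300 = 9300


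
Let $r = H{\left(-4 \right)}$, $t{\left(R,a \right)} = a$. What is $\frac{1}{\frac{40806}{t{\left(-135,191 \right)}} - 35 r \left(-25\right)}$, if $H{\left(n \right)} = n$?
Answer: $- \frac{191}{627694} \approx -0.00030429$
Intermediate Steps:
$r = -4$
$\frac{1}{\frac{40806}{t{\left(-135,191 \right)}} - 35 r \left(-25\right)} = \frac{1}{\frac{40806}{191} - 35 \left(-4\right) \left(-25\right)} = \frac{1}{40806 \cdot \frac{1}{191} - \left(-140\right) \left(-25\right)} = \frac{1}{\frac{40806}{191} - 3500} = \frac{1}{- \frac{627694}{191}} = - \frac{191}{627694}$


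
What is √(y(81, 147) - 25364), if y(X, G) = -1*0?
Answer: 2*I*√6341 ≈ 159.26*I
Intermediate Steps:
y(X, G) = 0
√(y(81, 147) - 25364) = √(0 - 25364) = √(-25364) = 2*I*√6341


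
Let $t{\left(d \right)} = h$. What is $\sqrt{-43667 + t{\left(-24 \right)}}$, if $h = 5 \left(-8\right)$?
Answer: $i \sqrt{43707} \approx 209.06 i$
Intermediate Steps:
$h = -40$
$t{\left(d \right)} = -40$
$\sqrt{-43667 + t{\left(-24 \right)}} = \sqrt{-43667 - 40} = \sqrt{-43707} = i \sqrt{43707}$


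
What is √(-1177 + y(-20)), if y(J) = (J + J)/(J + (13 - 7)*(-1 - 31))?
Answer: I*√3305663/53 ≈ 34.305*I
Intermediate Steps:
y(J) = 2*J/(-192 + J) (y(J) = (2*J)/(J + 6*(-32)) = (2*J)/(J - 192) = (2*J)/(-192 + J) = 2*J/(-192 + J))
√(-1177 + y(-20)) = √(-1177 + 2*(-20)/(-192 - 20)) = √(-1177 + 2*(-20)/(-212)) = √(-1177 + 2*(-20)*(-1/212)) = √(-1177 + 10/53) = √(-62371/53) = I*√3305663/53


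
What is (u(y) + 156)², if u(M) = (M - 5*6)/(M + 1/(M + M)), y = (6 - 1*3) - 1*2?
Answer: 168100/9 ≈ 18678.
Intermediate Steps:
y = 1 (y = (6 - 3) - 2 = 3 - 2 = 1)
u(M) = (-30 + M)/(M + 1/(2*M)) (u(M) = (M - 30)/(M + 1/(2*M)) = (-30 + M)/(M + 1/(2*M)))
(u(y) + 156)² = (2*1*(-30 + 1)/(1 + 2*1²) + 156)² = (2*1*(-29)/(1 + 2*1) + 156)² = (2*1*(-29)/(1 + 2) + 156)² = (2*1*(-29)/3 + 156)² = (2*1*(⅓)*(-29) + 156)² = (-58/3 + 156)² = (410/3)² = 168100/9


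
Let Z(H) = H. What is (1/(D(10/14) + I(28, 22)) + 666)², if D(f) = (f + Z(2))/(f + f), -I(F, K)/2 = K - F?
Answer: 8571797056/19321 ≈ 4.4365e+5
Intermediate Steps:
I(F, K) = -2*K + 2*F (I(F, K) = -2*(K - F) = -2*K + 2*F)
D(f) = (2 + f)/(2*f) (D(f) = (f + 2)/(f + f) = (2 + f)/((2*f)) = (2 + f)*(1/(2*f)) = (2 + f)/(2*f))
(1/(D(10/14) + I(28, 22)) + 666)² = (1/((2 + 10/14)/(2*((10/14))) + (-2*22 + 2*28)) + 666)² = (1/((2 + 10*(1/14))/(2*((10*(1/14)))) + (-44 + 56)) + 666)² = (1/((2 + 5/7)/(2*(5/7)) + 12) + 666)² = (1/((½)*(7/5)*(19/7) + 12) + 666)² = (1/(19/10 + 12) + 666)² = (1/(139/10) + 666)² = (10/139 + 666)² = (92584/139)² = 8571797056/19321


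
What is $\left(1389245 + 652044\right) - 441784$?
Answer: $1599505$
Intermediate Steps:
$\left(1389245 + 652044\right) - 441784 = 2041289 - 441784 = 1599505$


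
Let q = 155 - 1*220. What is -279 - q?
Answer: -214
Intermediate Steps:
q = -65 (q = 155 - 220 = -65)
-279 - q = -279 - 1*(-65) = -279 + 65 = -214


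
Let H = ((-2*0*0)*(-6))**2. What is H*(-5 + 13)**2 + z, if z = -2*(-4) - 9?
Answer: -1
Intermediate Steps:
z = -1 (z = 8 - 9 = -1)
H = 0 (H = ((0*0)*(-6))**2 = (0*(-6))**2 = 0**2 = 0)
H*(-5 + 13)**2 + z = 0*(-5 + 13)**2 - 1 = 0*8**2 - 1 = 0*64 - 1 = 0 - 1 = -1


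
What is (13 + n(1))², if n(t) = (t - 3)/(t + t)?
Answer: 144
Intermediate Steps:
n(t) = (-3 + t)/(2*t) (n(t) = (-3 + t)/((2*t)) = (-3 + t)*(1/(2*t)) = (-3 + t)/(2*t))
(13 + n(1))² = (13 + (½)*(-3 + 1)/1)² = (13 + (½)*1*(-2))² = (13 - 1)² = 12² = 144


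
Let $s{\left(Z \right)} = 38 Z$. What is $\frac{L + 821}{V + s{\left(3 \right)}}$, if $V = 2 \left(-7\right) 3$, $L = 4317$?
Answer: $\frac{2569}{36} \approx 71.361$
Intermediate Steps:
$V = -42$ ($V = \left(-14\right) 3 = -42$)
$\frac{L + 821}{V + s{\left(3 \right)}} = \frac{4317 + 821}{-42 + 38 \cdot 3} = \frac{5138}{-42 + 114} = \frac{5138}{72} = 5138 \cdot \frac{1}{72} = \frac{2569}{36}$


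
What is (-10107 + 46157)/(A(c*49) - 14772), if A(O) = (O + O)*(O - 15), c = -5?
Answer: 18025/56314 ≈ 0.32008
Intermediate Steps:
A(O) = 2*O*(-15 + O) (A(O) = (2*O)*(-15 + O) = 2*O*(-15 + O))
(-10107 + 46157)/(A(c*49) - 14772) = (-10107 + 46157)/(2*(-5*49)*(-15 - 5*49) - 14772) = 36050/(2*(-245)*(-15 - 245) - 14772) = 36050/(2*(-245)*(-260) - 14772) = 36050/(127400 - 14772) = 36050/112628 = 36050*(1/112628) = 18025/56314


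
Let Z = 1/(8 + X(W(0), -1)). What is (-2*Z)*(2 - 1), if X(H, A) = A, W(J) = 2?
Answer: -2/7 ≈ -0.28571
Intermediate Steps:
Z = 1/7 (Z = 1/(8 - 1) = 1/7 ≈ 0.14286)
(-2*Z)*(2 - 1) = (-2*1/7)*(2 - 1) = -2/7*1 = -2/7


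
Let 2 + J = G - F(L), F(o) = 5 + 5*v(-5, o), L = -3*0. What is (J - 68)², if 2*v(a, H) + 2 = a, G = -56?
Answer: 51529/4 ≈ 12882.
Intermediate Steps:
v(a, H) = -1 + a/2
L = 0
F(o) = -25/2 (F(o) = 5 + 5*(-1 + (½)*(-5)) = 5 + 5*(-1 - 5/2) = 5 + 5*(-7/2) = 5 - 35/2 = -25/2)
J = -91/2 (J = -2 + (-56 - 1*(-25/2)) = -2 + (-56 + 25/2) = -2 - 87/2 = -91/2 ≈ -45.500)
(J - 68)² = (-91/2 - 68)² = (-227/2)² = 51529/4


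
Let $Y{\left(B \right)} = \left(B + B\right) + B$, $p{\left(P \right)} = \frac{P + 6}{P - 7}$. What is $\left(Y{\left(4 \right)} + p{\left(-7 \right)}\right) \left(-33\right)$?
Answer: $- \frac{5577}{14} \approx -398.36$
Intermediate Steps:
$p{\left(P \right)} = \frac{6 + P}{-7 + P}$
$Y{\left(B \right)} = 3 B$ ($Y{\left(B \right)} = 2 B + B = 3 B$)
$\left(Y{\left(4 \right)} + p{\left(-7 \right)}\right) \left(-33\right) = \left(3 \cdot 4 + \frac{6 - 7}{-7 - 7}\right) \left(-33\right) = \left(12 + \frac{1}{-14} \left(-1\right)\right) \left(-33\right) = \left(12 - - \frac{1}{14}\right) \left(-33\right) = \left(12 + \frac{1}{14}\right) \left(-33\right) = \frac{169}{14} \left(-33\right) = - \frac{5577}{14}$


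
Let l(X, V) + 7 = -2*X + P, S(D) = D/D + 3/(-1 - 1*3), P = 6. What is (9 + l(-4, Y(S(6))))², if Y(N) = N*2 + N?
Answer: 256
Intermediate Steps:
S(D) = ¼ (S(D) = 1 + 3/(-1 - 3) = 1 + 3/(-4) = 1 + 3*(-¼) = 1 - ¾ = ¼)
Y(N) = 3*N (Y(N) = 2*N + N = 3*N)
l(X, V) = -1 - 2*X (l(X, V) = -7 + (-2*X + 6) = -7 + (6 - 2*X) = -1 - 2*X)
(9 + l(-4, Y(S(6))))² = (9 + (-1 - 2*(-4)))² = (9 + (-1 + 8))² = (9 + 7)² = 16² = 256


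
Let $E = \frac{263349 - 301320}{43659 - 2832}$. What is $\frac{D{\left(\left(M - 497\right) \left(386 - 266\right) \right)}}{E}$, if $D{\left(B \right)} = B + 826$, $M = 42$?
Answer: $\frac{731810366}{12657} \approx 57819.0$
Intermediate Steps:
$D{\left(B \right)} = 826 + B$
$E = - \frac{12657}{13609}$ ($E = - \frac{37971}{40827} = \left(-37971\right) \frac{1}{40827} = - \frac{12657}{13609} \approx -0.93005$)
$\frac{D{\left(\left(M - 497\right) \left(386 - 266\right) \right)}}{E} = \frac{826 + \left(42 - 497\right) \left(386 - 266\right)}{- \frac{12657}{13609}} = \left(826 - 54600\right) \left(- \frac{13609}{12657}\right) = \left(-53774\right) \left(- \frac{13609}{12657}\right) = \frac{731810366}{12657}$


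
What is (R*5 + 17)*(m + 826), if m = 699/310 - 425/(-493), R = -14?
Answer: -395049333/8990 ≈ -43943.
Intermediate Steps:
m = 28021/8990 (m = 699*(1/310) - 425*(-1/493) = 699/310 + 25/29 = 28021/8990 ≈ 3.1169)
(R*5 + 17)*(m + 826) = (-14*5 + 17)*(28021/8990 + 826) = (-70 + 17)*(7453761/8990) = -53*7453761/8990 = -395049333/8990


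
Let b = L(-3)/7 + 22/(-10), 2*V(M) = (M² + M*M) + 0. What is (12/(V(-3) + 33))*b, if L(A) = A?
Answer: -184/245 ≈ -0.75102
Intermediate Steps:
V(M) = M² (V(M) = ((M² + M*M) + 0)/2 = ((M² + M²) + 0)/2 = (2*M² + 0)/2 = (2*M²)/2 = M²)
b = -92/35 (b = -3/7 + 22/(-10) = -3*⅐ + 22*(-⅒) = -3/7 - 11/5 = -92/35 ≈ -2.6286)
(12/(V(-3) + 33))*b = (12/((-3)² + 33))*(-92/35) = (12/(9 + 33))*(-92/35) = (12/42)*(-92/35) = (12*(1/42))*(-92/35) = (2/7)*(-92/35) = -184/245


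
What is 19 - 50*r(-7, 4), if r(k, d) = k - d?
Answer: 569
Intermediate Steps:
19 - 50*r(-7, 4) = 19 - 50*(-7 - 1*4) = 19 - 50*(-7 - 4) = 19 - 50*(-11) = 19 + 550 = 569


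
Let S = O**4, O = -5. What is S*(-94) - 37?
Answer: -58787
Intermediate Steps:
S = 625 (S = (-5)**4 = 625)
S*(-94) - 37 = 625*(-94) - 37 = -58750 - 37 = -58787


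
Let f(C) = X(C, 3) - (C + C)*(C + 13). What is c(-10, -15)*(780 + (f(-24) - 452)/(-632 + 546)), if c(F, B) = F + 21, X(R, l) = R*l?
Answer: 374726/43 ≈ 8714.6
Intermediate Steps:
f(C) = 3*C - 2*C*(13 + C) (f(C) = C*3 - (C + C)*(C + 13) = 3*C - 2*C*(13 + C))
c(F, B) = 21 + F
c(-10, -15)*(780 + (f(-24) - 452)/(-632 + 546)) = (21 - 10)*(780 + (-24*(-23 - 2*(-24)) - 452)/(-632 + 546)) = 11*(780 + (-24*(-23 + 48) - 452)/(-86)) = 11*(780 + (-24*25 - 452)*(-1/86)) = 11*(780 + (-600 - 452)*(-1/86)) = 11*(780 - 1052*(-1/86)) = 11*(780 + 526/43) = 11*(34066/43) = 374726/43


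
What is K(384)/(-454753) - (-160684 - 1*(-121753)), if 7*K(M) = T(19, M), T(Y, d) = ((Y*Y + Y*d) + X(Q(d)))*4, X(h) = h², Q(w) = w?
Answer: 17703900407/454753 ≈ 38931.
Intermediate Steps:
T(Y, d) = 4*Y² + 4*d² + 4*Y*d (T(Y, d) = ((Y*Y + Y*d) + d²)*4 = ((Y² + Y*d) + d²)*4 = (Y² + d² + Y*d)*4 = 4*Y² + 4*d² + 4*Y*d)
K(M) = 1444/7 + 4*M²/7 + 76*M/7 (K(M) = (4*19² + 4*M² + 4*19*M)/7 = (4*361 + 4*M² + 76*M)/7 = (1444 + 4*M² + 76*M)/7 = 1444/7 + 4*M²/7 + 76*M/7)
K(384)/(-454753) - (-160684 - 1*(-121753)) = (1444/7 + (4/7)*384² + (76/7)*384)/(-454753) - (-160684 - 1*(-121753)) = (1444/7 + (4/7)*147456 + 29184/7)*(-1/454753) - (-160684 + 121753) = (1444/7 + 589824/7 + 29184/7)*(-1/454753) - 1*(-38931) = 88636*(-1/454753) + 38931 = -88636/454753 + 38931 = 17703900407/454753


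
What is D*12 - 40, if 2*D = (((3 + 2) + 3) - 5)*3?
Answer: 14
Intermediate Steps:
D = 9/2 (D = ((((3 + 2) + 3) - 5)*3)/2 = (((5 + 3) - 5)*3)/2 = ((8 - 5)*3)/2 = (3*3)/2 = (1/2)*9 = 9/2 ≈ 4.5000)
D*12 - 40 = (9/2)*12 - 40 = 54 - 40 = 14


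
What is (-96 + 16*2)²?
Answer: 4096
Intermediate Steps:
(-96 + 16*2)² = (-96 + 32)² = (-64)² = 4096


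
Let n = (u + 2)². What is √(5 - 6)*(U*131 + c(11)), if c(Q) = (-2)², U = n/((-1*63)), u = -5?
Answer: -103*I/7 ≈ -14.714*I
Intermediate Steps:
n = 9 (n = (-5 + 2)² = (-3)² = 9)
U = -⅐ (U = 9/((-1*63)) = 9/(-63) = 9*(-1/63) = -⅐ ≈ -0.14286)
c(Q) = 4
√(5 - 6)*(U*131 + c(11)) = √(5 - 6)*(-⅐*131 + 4) = √(-1)*(-131/7 + 4) = I*(-103/7) = -103*I/7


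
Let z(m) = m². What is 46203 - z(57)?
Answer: 42954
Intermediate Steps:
46203 - z(57) = 46203 - 1*57² = 46203 - 1*3249 = 46203 - 3249 = 42954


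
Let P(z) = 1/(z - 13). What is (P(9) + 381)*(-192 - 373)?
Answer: -860495/4 ≈ -2.1512e+5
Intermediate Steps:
P(z) = 1/(-13 + z)
(P(9) + 381)*(-192 - 373) = (1/(-13 + 9) + 381)*(-192 - 373) = (1/(-4) + 381)*(-565) = (-1/4 + 381)*(-565) = (1523/4)*(-565) = -860495/4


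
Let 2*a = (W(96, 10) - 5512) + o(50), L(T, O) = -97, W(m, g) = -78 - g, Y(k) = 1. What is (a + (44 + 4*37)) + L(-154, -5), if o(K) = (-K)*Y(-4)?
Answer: -2730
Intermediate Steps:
o(K) = -K (o(K) = -K*1 = -K)
a = -2825 (a = (((-78 - 1*10) - 5512) - 1*50)/2 = (((-78 - 10) - 5512) - 50)/2 = ((-88 - 5512) - 50)/2 = (-5600 - 50)/2 = (1/2)*(-5650) = -2825)
(a + (44 + 4*37)) + L(-154, -5) = (-2825 + (44 + 4*37)) - 97 = (-2825 + (44 + 148)) - 97 = (-2825 + 192) - 97 = -2633 - 97 = -2730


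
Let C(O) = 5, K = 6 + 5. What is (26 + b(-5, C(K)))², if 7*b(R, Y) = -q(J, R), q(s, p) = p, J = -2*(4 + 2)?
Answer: 34969/49 ≈ 713.65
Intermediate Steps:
J = -12 (J = -2*6 = -12)
K = 11
b(R, Y) = -R/7 (b(R, Y) = (-R)/7 = -R/7)
(26 + b(-5, C(K)))² = (26 - ⅐*(-5))² = (26 + 5/7)² = (187/7)² = 34969/49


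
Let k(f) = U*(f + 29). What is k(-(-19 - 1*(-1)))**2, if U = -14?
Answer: 432964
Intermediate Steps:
k(f) = -406 - 14*f (k(f) = -14*(f + 29) = -14*(29 + f) = -406 - 14*f)
k(-(-19 - 1*(-1)))**2 = (-406 - (-14)*(-19 - 1*(-1)))**2 = (-406 - (-14)*(-19 + 1))**2 = (-406 - (-14)*(-18))**2 = (-406 - 14*18)**2 = (-406 - 252)**2 = (-658)**2 = 432964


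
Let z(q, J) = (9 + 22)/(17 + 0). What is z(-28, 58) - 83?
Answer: -1380/17 ≈ -81.177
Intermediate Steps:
z(q, J) = 31/17
z(-28, 58) - 83 = 31/17 - 83 = -1380/17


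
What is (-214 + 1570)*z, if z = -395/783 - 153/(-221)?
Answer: 864224/3393 ≈ 254.71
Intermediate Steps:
z = 1912/10179 (z = -395*1/783 - 153*(-1/221) = -395/783 + 9/13 = 1912/10179 ≈ 0.18784)
(-214 + 1570)*z = (-214 + 1570)*(1912/10179) = 1356*(1912/10179) = 864224/3393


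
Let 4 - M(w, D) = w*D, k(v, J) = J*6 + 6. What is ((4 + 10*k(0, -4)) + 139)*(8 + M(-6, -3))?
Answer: 222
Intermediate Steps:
k(v, J) = 6 + 6*J (k(v, J) = 6*J + 6 = 6 + 6*J)
M(w, D) = 4 - D*w (M(w, D) = 4 - w*D = 4 - D*w)
((4 + 10*k(0, -4)) + 139)*(8 + M(-6, -3)) = ((4 + 10*(6 + 6*(-4))) + 139)*(8 + (4 - 1*(-3)*(-6))) = ((4 + 10*(6 - 24)) + 139)*(8 + (4 - 18)) = ((4 + 10*(-18)) + 139)*(8 - 14) = ((4 - 180) + 139)*(-6) = (-176 + 139)*(-6) = -37*(-6) = 222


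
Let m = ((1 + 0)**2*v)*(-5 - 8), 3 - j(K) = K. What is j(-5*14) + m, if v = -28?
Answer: 437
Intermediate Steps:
j(K) = 3 - K
m = 364 (m = ((1 + 0)**2*(-28))*(-5 - 8) = (1**2*(-28))*(-13) = (1*(-28))*(-13) = -28*(-13) = 364)
j(-5*14) + m = (3 - (-5)*14) + 364 = (3 - 1*(-70)) + 364 = (3 + 70) + 364 = 73 + 364 = 437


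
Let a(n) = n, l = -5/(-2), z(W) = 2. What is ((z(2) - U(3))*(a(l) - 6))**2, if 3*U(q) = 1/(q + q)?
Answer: 60025/1296 ≈ 46.316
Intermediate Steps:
U(q) = 1/(6*q) (U(q) = 1/(3*(q + q)) = 1/(3*((2*q))) = (1/(2*q))/3 = 1/(6*q))
l = 5/2 (l = -5*(-1/2) = 5/2 ≈ 2.5000)
((z(2) - U(3))*(a(l) - 6))**2 = ((2 - 1/(6*3))*(5/2 - 6))**2 = ((2 - 1/(6*3))*(-7/2))**2 = ((2 - 1*1/18)*(-7/2))**2 = ((2 - 1/18)*(-7/2))**2 = ((35/18)*(-7/2))**2 = (-245/36)**2 = 60025/1296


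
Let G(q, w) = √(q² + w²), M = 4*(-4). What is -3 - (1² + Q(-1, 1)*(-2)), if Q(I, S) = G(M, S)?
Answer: -4 + 2*√257 ≈ 28.062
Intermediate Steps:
M = -16
Q(I, S) = √(256 + S²) (Q(I, S) = √((-16)² + S²) = √(256 + S²))
-3 - (1² + Q(-1, 1)*(-2)) = -3 - (1² + √(256 + 1²)*(-2)) = -3 - (1 + √(256 + 1)*(-2)) = -3 - (1 + √257*(-2)) = -3 - (1 - 2*√257) = -3 + (-1 + 2*√257) = -4 + 2*√257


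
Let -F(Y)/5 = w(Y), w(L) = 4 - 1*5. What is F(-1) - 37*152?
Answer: -5619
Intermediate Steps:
w(L) = -1 (w(L) = 4 - 5 = -1)
F(Y) = 5 (F(Y) = -5*(-1) = 5)
F(-1) - 37*152 = 5 - 37*152 = 5 - 5624 = -5619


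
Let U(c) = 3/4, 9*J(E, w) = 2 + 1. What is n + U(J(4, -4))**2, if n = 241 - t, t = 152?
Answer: 1433/16 ≈ 89.563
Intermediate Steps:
J(E, w) = 1/3 (J(E, w) = (2 + 1)/9 = (1/9)*3 = 1/3)
U(c) = 3/4 (U(c) = 3*(1/4) = 3/4)
n = 89 (n = 241 - 1*152 = 241 - 152 = 89)
n + U(J(4, -4))**2 = 89 + (3/4)**2 = 89 + 9/16 = 1433/16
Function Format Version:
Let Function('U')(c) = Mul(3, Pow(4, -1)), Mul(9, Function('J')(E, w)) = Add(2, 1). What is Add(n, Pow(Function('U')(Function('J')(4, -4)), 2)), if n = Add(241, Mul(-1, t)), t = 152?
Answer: Rational(1433, 16) ≈ 89.563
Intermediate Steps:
Function('J')(E, w) = Rational(1, 3) (Function('J')(E, w) = Mul(Rational(1, 9), Add(2, 1)) = Mul(Rational(1, 9), 3) = Rational(1, 3))
Function('U')(c) = Rational(3, 4) (Function('U')(c) = Mul(3, Rational(1, 4)) = Rational(3, 4))
n = 89 (n = Add(241, Mul(-1, 152)) = Add(241, -152) = 89)
Add(n, Pow(Function('U')(Function('J')(4, -4)), 2)) = Add(89, Pow(Rational(3, 4), 2)) = Add(89, Rational(9, 16)) = Rational(1433, 16)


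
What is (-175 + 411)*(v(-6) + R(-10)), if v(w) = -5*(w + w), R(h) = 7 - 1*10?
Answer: 13452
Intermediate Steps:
R(h) = -3 (R(h) = 7 - 10 = -3)
v(w) = -10*w
(-175 + 411)*(v(-6) + R(-10)) = (-175 + 411)*(-10*(-6) - 3) = 236*(60 - 3) = 236*57 = 13452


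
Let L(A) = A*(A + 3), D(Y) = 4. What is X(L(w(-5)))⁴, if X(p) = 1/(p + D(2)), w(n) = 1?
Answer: 1/4096 ≈ 0.00024414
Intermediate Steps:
L(A) = A*(3 + A)
X(p) = 1/(4 + p) (X(p) = 1/(p + 4) = 1/(4 + p))
X(L(w(-5)))⁴ = (1/(4 + 1*(3 + 1)))⁴ = (1/(4 + 1*4))⁴ = (1/(4 + 4))⁴ = (1/8)⁴ = (⅛)⁴ = 1/4096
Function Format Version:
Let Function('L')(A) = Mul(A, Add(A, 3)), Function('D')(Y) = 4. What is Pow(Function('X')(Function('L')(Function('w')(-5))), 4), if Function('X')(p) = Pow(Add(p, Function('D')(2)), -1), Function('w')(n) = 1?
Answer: Rational(1, 4096) ≈ 0.00024414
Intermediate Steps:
Function('L')(A) = Mul(A, Add(3, A))
Function('X')(p) = Pow(Add(4, p), -1) (Function('X')(p) = Pow(Add(p, 4), -1) = Pow(Add(4, p), -1))
Pow(Function('X')(Function('L')(Function('w')(-5))), 4) = Pow(Pow(Add(4, Mul(1, Add(3, 1))), -1), 4) = Pow(Pow(Add(4, Mul(1, 4)), -1), 4) = Pow(Pow(Add(4, 4), -1), 4) = Pow(Pow(8, -1), 4) = Pow(Rational(1, 8), 4) = Rational(1, 4096)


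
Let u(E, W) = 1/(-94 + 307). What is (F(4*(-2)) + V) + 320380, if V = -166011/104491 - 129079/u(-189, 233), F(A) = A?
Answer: -2839381652416/104491 ≈ -2.7173e+7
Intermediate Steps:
u(E, W) = 1/213
V = -2872857643068/104491 (V = -166011/104491 - 129079/1/213 = -166011*1/104491 - 129079*213 = -166011/104491 - 27493827 = -2872857643068/104491 ≈ -2.7494e+7)
(F(4*(-2)) + V) + 320380 = (4*(-2) - 2872857643068/104491) + 320380 = (-8 - 2872857643068/104491) + 320380 = -2872858478996/104491 + 320380 = -2839381652416/104491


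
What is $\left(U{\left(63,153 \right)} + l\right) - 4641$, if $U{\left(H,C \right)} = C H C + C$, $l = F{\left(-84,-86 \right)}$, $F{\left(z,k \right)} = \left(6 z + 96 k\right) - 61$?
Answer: $1461458$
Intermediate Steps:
$F{\left(z,k \right)} = -61 + 6 z + 96 k$
$l = -8821$ ($l = -61 + 6 \left(-84\right) + 96 \left(-86\right) = -61 - 504 - 8256 = -8821$)
$U{\left(H,C \right)} = C + H C^{2}$ ($U{\left(H,C \right)} = H C^{2} + C = C + H C^{2}$)
$\left(U{\left(63,153 \right)} + l\right) - 4641 = \left(153 \left(1 + 153 \cdot 63\right) - 8821\right) - 4641 = \left(153 \left(1 + 9639\right) - 8821\right) - 4641 = \left(153 \cdot 9640 - 8821\right) - 4641 = \left(1474920 - 8821\right) - 4641 = 1466099 - 4641 = 1461458$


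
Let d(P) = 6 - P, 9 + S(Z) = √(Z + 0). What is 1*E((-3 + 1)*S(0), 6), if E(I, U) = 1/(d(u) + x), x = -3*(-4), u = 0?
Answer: 1/18 ≈ 0.055556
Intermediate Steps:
S(Z) = -9 + √Z (S(Z) = -9 + √(Z + 0) = -9 + √Z)
x = 12
E(I, U) = 1/18 (E(I, U) = 1/((6 - 1*0) + 12) = 1/((6 + 0) + 12) = 1/(6 + 12) = 1/18)
1*E((-3 + 1)*S(0), 6) = 1*(1/18) = 1/18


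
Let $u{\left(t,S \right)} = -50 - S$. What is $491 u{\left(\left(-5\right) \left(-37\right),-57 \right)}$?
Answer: $3437$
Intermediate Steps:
$491 u{\left(\left(-5\right) \left(-37\right),-57 \right)} = 491 \left(-50 - -57\right) = 491 \left(-50 + 57\right) = 491 \cdot 7 = 3437$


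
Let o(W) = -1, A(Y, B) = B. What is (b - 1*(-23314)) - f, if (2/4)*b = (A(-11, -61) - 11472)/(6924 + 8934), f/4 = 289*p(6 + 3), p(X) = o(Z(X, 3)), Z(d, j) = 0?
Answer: 194011097/7929 ≈ 24469.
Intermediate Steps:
p(X) = -1
f = -1156 (f = 4*(289*(-1)) = 4*(-289) = -1156)
b = -11533/7929 (b = 2*((-61 - 11472)/(6924 + 8934)) = 2*(-11533/15858) = -11533/7929 ≈ -1.4545)
(b - 1*(-23314)) - f = (-11533/7929 - 1*(-23314)) - 1*(-1156) = (-11533/7929 + 23314) + 1156 = 184845173/7929 + 1156 = 194011097/7929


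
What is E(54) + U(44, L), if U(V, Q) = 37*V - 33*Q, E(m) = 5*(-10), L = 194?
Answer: -4824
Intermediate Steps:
E(m) = -50
U(V, Q) = -33*Q + 37*V
E(54) + U(44, L) = -50 + (-33*194 + 37*44) = -50 + (-6402 + 1628) = -50 - 4774 = -4824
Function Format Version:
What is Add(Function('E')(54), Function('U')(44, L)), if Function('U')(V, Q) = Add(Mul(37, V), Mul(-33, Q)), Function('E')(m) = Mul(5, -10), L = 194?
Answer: -4824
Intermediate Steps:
Function('E')(m) = -50
Function('U')(V, Q) = Add(Mul(-33, Q), Mul(37, V))
Add(Function('E')(54), Function('U')(44, L)) = Add(-50, Add(Mul(-33, 194), Mul(37, 44))) = Add(-50, Add(-6402, 1628)) = Add(-50, -4774) = -4824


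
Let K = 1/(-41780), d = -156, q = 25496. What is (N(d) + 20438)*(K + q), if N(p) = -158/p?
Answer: 566074706095199/1086280 ≈ 5.2111e+8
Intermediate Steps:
K = -1/41780 ≈ -2.3935e-5
(N(d) + 20438)*(K + q) = (-158/(-156) + 20438)*(-1/41780 + 25496) = (-158*(-1/156) + 20438)*(1065222879/41780) = (79/78 + 20438)*(1065222879/41780) = (1594243/78)*(1065222879/41780) = 566074706095199/1086280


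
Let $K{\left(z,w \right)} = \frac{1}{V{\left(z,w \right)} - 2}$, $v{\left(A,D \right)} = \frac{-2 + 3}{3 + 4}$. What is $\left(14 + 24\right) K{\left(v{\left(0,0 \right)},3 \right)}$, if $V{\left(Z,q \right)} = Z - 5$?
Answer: $- \frac{133}{24} \approx -5.5417$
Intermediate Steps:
$V{\left(Z,q \right)} = -5 + Z$ ($V{\left(Z,q \right)} = Z - 5 = -5 + Z$)
$v{\left(A,D \right)} = \frac{1}{7}$ ($v{\left(A,D \right)} = 1 \cdot \frac{1}{7} = \frac{1}{7}$)
$K{\left(z,w \right)} = \frac{1}{-7 + z}$ ($K{\left(z,w \right)} = \frac{1}{\left(-5 + z\right) - 2} = \frac{1}{-7 + z}$)
$\left(14 + 24\right) K{\left(v{\left(0,0 \right)},3 \right)} = \frac{14 + 24}{-7 + \frac{1}{7}} = \frac{38}{- \frac{48}{7}} = 38 \left(- \frac{7}{48}\right) = - \frac{133}{24}$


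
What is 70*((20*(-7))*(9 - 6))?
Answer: -29400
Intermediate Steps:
70*((20*(-7))*(9 - 6)) = 70*(-140*3) = 70*(-420) = -29400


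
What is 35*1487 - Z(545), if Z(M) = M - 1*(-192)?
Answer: 51308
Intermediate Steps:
Z(M) = 192 + M (Z(M) = M + 192 = 192 + M)
35*1487 - Z(545) = 35*1487 - (192 + 545) = 52045 - 1*737 = 52045 - 737 = 51308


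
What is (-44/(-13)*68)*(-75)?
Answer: -224400/13 ≈ -17262.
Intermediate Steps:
(-44/(-13)*68)*(-75) = (-44*(-1/13)*68)*(-75) = ((44/13)*68)*(-75) = (2992/13)*(-75) = -224400/13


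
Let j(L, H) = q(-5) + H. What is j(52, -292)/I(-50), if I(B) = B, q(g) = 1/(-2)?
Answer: 117/20 ≈ 5.8500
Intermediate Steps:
q(g) = -½
j(L, H) = -½ + H
j(52, -292)/I(-50) = (-½ - 292)/(-50) = -585/2*(-1/50) = 117/20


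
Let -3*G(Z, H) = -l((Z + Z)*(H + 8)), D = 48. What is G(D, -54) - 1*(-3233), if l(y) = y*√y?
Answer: 3233 - 11776*I*√69 ≈ 3233.0 - 97819.0*I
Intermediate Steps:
l(y) = y^(3/2)
G(Z, H) = 2*√2*(Z*(8 + H))^(3/2)/3 (G(Z, H) = -(-1)*((Z + Z)*(H + 8))^(3/2)/3 = -(-1)*((2*Z)*(8 + H))^(3/2)/3 = -(-1)*(2*Z*(8 + H))^(3/2)/3 = -(-1)*2*√2*(Z*(8 + H))^(3/2)/3 = -(-2)*√2*(Z*(8 + H))^(3/2)/3 = 2*√2*(Z*(8 + H))^(3/2)/3)
G(D, -54) - 1*(-3233) = 2*√2*(48*(8 - 54))^(3/2)/3 - 1*(-3233) = 2*√2*(48*(-46))^(3/2)/3 + 3233 = 2*√2*(-2208)^(3/2)/3 + 3233 = 2*√2*(-8832*I*√138)/3 + 3233 = -11776*I*√69 + 3233 = 3233 - 11776*I*√69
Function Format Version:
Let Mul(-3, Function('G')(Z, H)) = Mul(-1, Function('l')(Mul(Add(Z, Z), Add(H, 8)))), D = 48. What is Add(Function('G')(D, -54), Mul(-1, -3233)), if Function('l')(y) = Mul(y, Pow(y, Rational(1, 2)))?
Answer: Add(3233, Mul(-11776, I, Pow(69, Rational(1, 2)))) ≈ Add(3233.0, Mul(-97819., I))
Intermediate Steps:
Function('l')(y) = Pow(y, Rational(3, 2))
Function('G')(Z, H) = Mul(Rational(2, 3), Pow(2, Rational(1, 2)), Pow(Mul(Z, Add(8, H)), Rational(3, 2))) (Function('G')(Z, H) = Mul(Rational(-1, 3), Mul(-1, Pow(Mul(Add(Z, Z), Add(H, 8)), Rational(3, 2)))) = Mul(Rational(-1, 3), Mul(-1, Pow(Mul(Mul(2, Z), Add(8, H)), Rational(3, 2)))) = Mul(Rational(-1, 3), Mul(-1, Pow(Mul(2, Z, Add(8, H)), Rational(3, 2)))) = Mul(Rational(-1, 3), Mul(-1, Mul(2, Pow(2, Rational(1, 2)), Pow(Mul(Z, Add(8, H)), Rational(3, 2))))) = Mul(Rational(-1, 3), Mul(-2, Pow(2, Rational(1, 2)), Pow(Mul(Z, Add(8, H)), Rational(3, 2)))) = Mul(Rational(2, 3), Pow(2, Rational(1, 2)), Pow(Mul(Z, Add(8, H)), Rational(3, 2))))
Add(Function('G')(D, -54), Mul(-1, -3233)) = Add(Mul(Rational(2, 3), Pow(2, Rational(1, 2)), Pow(Mul(48, Add(8, -54)), Rational(3, 2))), Mul(-1, -3233)) = Add(Mul(Rational(2, 3), Pow(2, Rational(1, 2)), Pow(Mul(48, -46), Rational(3, 2))), 3233) = Add(Mul(Rational(2, 3), Pow(2, Rational(1, 2)), Pow(-2208, Rational(3, 2))), 3233) = Add(Mul(Rational(2, 3), Pow(2, Rational(1, 2)), Mul(-8832, I, Pow(138, Rational(1, 2)))), 3233) = Add(Mul(-11776, I, Pow(69, Rational(1, 2))), 3233) = Add(3233, Mul(-11776, I, Pow(69, Rational(1, 2))))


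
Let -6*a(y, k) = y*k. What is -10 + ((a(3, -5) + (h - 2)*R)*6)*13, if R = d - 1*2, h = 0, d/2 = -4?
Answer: 1745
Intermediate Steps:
d = -8 (d = 2*(-4) = -8)
a(y, k) = -k*y/6 (a(y, k) = -y*k/6 = -k*y/6)
R = -10 (R = -8 - 1*2 = -8 - 2 = -10)
-10 + ((a(3, -5) + (h - 2)*R)*6)*13 = -10 + ((-1/6*(-5)*3 + (0 - 2)*(-10))*6)*13 = -10 + ((5/2 - 2*(-10))*6)*13 = -10 + ((5/2 + 20)*6)*13 = -10 + ((45/2)*6)*13 = -10 + 135*13 = -10 + 1755 = 1745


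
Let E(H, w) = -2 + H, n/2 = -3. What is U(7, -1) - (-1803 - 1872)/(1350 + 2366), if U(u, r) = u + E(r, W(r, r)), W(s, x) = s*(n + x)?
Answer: 18539/3716 ≈ 4.9890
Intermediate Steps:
n = -6 (n = 2*(-3) = -6)
W(s, x) = s*(-6 + x)
U(u, r) = -2 + r + u (U(u, r) = u + (-2 + r) = -2 + r + u)
U(7, -1) - (-1803 - 1872)/(1350 + 2366) = (-2 - 1 + 7) - (-1803 - 1872)/(1350 + 2366) = 4 - (-3675)/3716 = 4 - 1*(-3675/3716) = 4 + 3675/3716 = 18539/3716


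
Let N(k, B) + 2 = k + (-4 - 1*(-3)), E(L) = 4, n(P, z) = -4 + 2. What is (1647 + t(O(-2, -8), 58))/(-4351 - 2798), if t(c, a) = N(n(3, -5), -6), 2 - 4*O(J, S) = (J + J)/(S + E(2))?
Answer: -1642/7149 ≈ -0.22968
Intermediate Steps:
n(P, z) = -2
O(J, S) = ½ - J/(2*(4 + S)) (O(J, S) = ½ - (J + J)/(4*(S + 4)) = ½ - 2*J/(4*(4 + S)) = ½ - J/(2*(4 + S)))
N(k, B) = -3 + k (N(k, B) = -2 + (k + (-4 - 1*(-3))) = -2 + (k + (-4 + 3)) = -2 + (k - 1) = -2 + (-1 + k) = -3 + k)
t(c, a) = -5 (t(c, a) = -3 - 2 = -5)
(1647 + t(O(-2, -8), 58))/(-4351 - 2798) = (1647 - 5)/(-4351 - 2798) = 1642/(-7149) = 1642*(-1/7149) = -1642/7149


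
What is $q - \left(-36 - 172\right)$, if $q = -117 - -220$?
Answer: $311$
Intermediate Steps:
$q = 103$ ($q = -117 + 220 = 103$)
$q - \left(-36 - 172\right) = 103 - \left(-36 - 172\right) = 103 - -208 = 103 + 208 = 311$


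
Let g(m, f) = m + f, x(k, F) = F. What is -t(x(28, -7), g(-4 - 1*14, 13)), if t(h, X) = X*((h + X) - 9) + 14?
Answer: -119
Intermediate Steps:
g(m, f) = f + m
t(h, X) = 14 + X*(-9 + X + h) (t(h, X) = X*((X + h) - 9) + 14 = X*(-9 + X + h) + 14 = 14 + X*(-9 + X + h))
-t(x(28, -7), g(-4 - 1*14, 13)) = -(14 + (13 + (-4 - 1*14))**2 - 9*(13 + (-4 - 1*14)) + (13 + (-4 - 1*14))*(-7)) = -(14 + (13 + (-4 - 14))**2 - 9*(13 + (-4 - 14)) + (13 + (-4 - 14))*(-7)) = -(14 + (13 - 18)**2 - 9*(13 - 18) + (13 - 18)*(-7)) = -(14 + (-5)**2 - 9*(-5) - 5*(-7)) = -(14 + 25 + 45 + 35) = -1*119 = -119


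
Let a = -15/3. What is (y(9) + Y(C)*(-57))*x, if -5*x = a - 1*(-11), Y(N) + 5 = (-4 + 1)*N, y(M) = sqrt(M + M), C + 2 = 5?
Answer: -4788/5 - 18*sqrt(2)/5 ≈ -962.69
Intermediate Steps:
C = 3 (C = -2 + 5 = 3)
a = -5 (a = -15*1/3 = -5)
y(M) = sqrt(2)*sqrt(M) (y(M) = sqrt(2*M) = sqrt(2)*sqrt(M))
Y(N) = -5 - 3*N (Y(N) = -5 + (-4 + 1)*N = -5 - 3*N)
x = -6/5 (x = -(-5 - 1*(-11))/5 = -(-5 + 11)/5 = -1/5*6 = -6/5 ≈ -1.2000)
(y(9) + Y(C)*(-57))*x = (sqrt(2)*sqrt(9) + (-5 - 3*3)*(-57))*(-6/5) = (sqrt(2)*3 + (-5 - 9)*(-57))*(-6/5) = (3*sqrt(2) - 14*(-57))*(-6/5) = (3*sqrt(2) + 798)*(-6/5) = (798 + 3*sqrt(2))*(-6/5) = -4788/5 - 18*sqrt(2)/5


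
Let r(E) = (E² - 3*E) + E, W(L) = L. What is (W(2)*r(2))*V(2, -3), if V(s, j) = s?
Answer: 0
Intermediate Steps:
r(E) = E² - 2*E
(W(2)*r(2))*V(2, -3) = (2*(2*(-2 + 2)))*2 = (2*(2*0))*2 = (2*0)*2 = 0*2 = 0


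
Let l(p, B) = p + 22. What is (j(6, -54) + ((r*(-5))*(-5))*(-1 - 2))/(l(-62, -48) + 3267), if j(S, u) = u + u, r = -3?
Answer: 117/3227 ≈ 0.036257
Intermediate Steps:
j(S, u) = 2*u
l(p, B) = 22 + p
(j(6, -54) + ((r*(-5))*(-5))*(-1 - 2))/(l(-62, -48) + 3267) = (2*(-54) + (-3*(-5)*(-5))*(-1 - 2))/((22 - 62) + 3267) = (-108 + (15*(-5))*(-3))/(-40 + 3267) = (-108 - 75*(-3))/3227 = (-108 + 225)*(1/3227) = 117*(1/3227) = 117/3227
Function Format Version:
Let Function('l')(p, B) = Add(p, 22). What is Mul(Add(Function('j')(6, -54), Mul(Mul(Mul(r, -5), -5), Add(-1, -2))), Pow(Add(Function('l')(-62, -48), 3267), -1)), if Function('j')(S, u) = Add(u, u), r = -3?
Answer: Rational(117, 3227) ≈ 0.036257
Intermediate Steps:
Function('j')(S, u) = Mul(2, u)
Function('l')(p, B) = Add(22, p)
Mul(Add(Function('j')(6, -54), Mul(Mul(Mul(r, -5), -5), Add(-1, -2))), Pow(Add(Function('l')(-62, -48), 3267), -1)) = Mul(Add(Mul(2, -54), Mul(Mul(Mul(-3, -5), -5), Add(-1, -2))), Pow(Add(Add(22, -62), 3267), -1)) = Mul(Add(-108, Mul(Mul(15, -5), -3)), Pow(Add(-40, 3267), -1)) = Mul(Add(-108, Mul(-75, -3)), Pow(3227, -1)) = Mul(Add(-108, 225), Rational(1, 3227)) = Mul(117, Rational(1, 3227)) = Rational(117, 3227)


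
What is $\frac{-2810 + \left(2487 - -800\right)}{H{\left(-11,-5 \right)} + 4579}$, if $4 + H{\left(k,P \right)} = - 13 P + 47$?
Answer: $\frac{477}{4687} \approx 0.10177$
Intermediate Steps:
$H{\left(k,P \right)} = 43 - 13 P$ ($H{\left(k,P \right)} = -4 - \left(-47 + 13 P\right) = 43 - 13 P$)
$\frac{-2810 + \left(2487 - -800\right)}{H{\left(-11,-5 \right)} + 4579} = \frac{-2810 + \left(2487 - -800\right)}{\left(43 - -65\right) + 4579} = \frac{-2810 + \left(2487 + 800\right)}{\left(43 + 65\right) + 4579} = \frac{-2810 + 3287}{108 + 4579} = \frac{477}{4687}$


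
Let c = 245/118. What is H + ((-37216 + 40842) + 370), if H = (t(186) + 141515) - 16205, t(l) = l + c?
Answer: 15280301/118 ≈ 1.2949e+5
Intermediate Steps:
c = 245/118 (c = 245*(1/118) = 245/118 ≈ 2.0763)
t(l) = 245/118 + l (t(l) = l + 245/118 = 245/118 + l)
H = 14808773/118 (H = ((245/118 + 186) + 141515) - 16205 = (22193/118 + 141515) - 16205 = 16720963/118 - 16205 = 14808773/118 ≈ 1.2550e+5)
H + ((-37216 + 40842) + 370) = 14808773/118 + ((-37216 + 40842) + 370) = 14808773/118 + (3626 + 370) = 14808773/118 + 3996 = 15280301/118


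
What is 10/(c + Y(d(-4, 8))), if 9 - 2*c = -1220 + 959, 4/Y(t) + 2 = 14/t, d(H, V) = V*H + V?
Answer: 310/4137 ≈ 0.074934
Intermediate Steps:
d(H, V) = V + H*V (d(H, V) = H*V + V = V + H*V)
Y(t) = 4/(-2 + 14/t)
c = 135 (c = 9/2 - (-1220 + 959)/2 = 9/2 - 1/2*(-261) = 9/2 + 261/2 = 135)
10/(c + Y(d(-4, 8))) = 10/(135 - 2*8*(1 - 4)/(-7 + 8*(1 - 4))) = 10/(135 - 2*8*(-3)/(-7 + 8*(-3))) = 10/(135 - 2*(-24)/(-7 - 24)) = 10/(135 - 2*(-24)/(-31)) = 10/(135 - 2*(-24)*(-1/31)) = 10/(135 - 48/31) = 10/(4137/31) = (31/4137)*10 = 310/4137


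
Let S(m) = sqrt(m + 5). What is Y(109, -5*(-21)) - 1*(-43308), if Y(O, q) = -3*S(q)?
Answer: 43308 - 3*sqrt(110) ≈ 43277.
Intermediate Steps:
S(m) = sqrt(5 + m)
Y(O, q) = -3*sqrt(5 + q)
Y(109, -5*(-21)) - 1*(-43308) = -3*sqrt(5 - 5*(-21)) - 1*(-43308) = -3*sqrt(5 + 105) + 43308 = -3*sqrt(110) + 43308 = 43308 - 3*sqrt(110)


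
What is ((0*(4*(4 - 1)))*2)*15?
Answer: 0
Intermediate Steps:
((0*(4*(4 - 1)))*2)*15 = ((0*(4*3))*2)*15 = ((0*12)*2)*15 = (0*2)*15 = 0*15 = 0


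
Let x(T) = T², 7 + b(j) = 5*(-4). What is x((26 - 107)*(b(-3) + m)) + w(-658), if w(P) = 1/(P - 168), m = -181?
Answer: 234464315903/826 ≈ 2.8385e+8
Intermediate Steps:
b(j) = -27 (b(j) = -7 + 5*(-4) = -7 - 20 = -27)
w(P) = 1/(-168 + P)
x((26 - 107)*(b(-3) + m)) + w(-658) = ((26 - 107)*(-27 - 181))² + 1/(-168 - 658) = (-81*(-208))² + 1/(-826) = 16848² - 1/826 = 283855104 - 1/826 = 234464315903/826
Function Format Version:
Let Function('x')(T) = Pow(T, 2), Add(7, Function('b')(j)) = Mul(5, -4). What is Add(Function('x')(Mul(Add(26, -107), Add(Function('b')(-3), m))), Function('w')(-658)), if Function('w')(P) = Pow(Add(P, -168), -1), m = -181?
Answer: Rational(234464315903, 826) ≈ 2.8385e+8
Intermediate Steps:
Function('b')(j) = -27 (Function('b')(j) = Add(-7, Mul(5, -4)) = Add(-7, -20) = -27)
Function('w')(P) = Pow(Add(-168, P), -1)
Add(Function('x')(Mul(Add(26, -107), Add(Function('b')(-3), m))), Function('w')(-658)) = Add(Pow(Mul(Add(26, -107), Add(-27, -181)), 2), Pow(Add(-168, -658), -1)) = Add(Pow(Mul(-81, -208), 2), Pow(-826, -1)) = Add(Pow(16848, 2), Rational(-1, 826)) = Add(283855104, Rational(-1, 826)) = Rational(234464315903, 826)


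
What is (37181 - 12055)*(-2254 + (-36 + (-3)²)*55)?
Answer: -93946114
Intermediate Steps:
(37181 - 12055)*(-2254 + (-36 + (-3)²)*55) = 25126*(-2254 + (-36 + 9)*55) = 25126*(-2254 - 27*55) = 25126*(-2254 - 1485) = 25126*(-3739) = -93946114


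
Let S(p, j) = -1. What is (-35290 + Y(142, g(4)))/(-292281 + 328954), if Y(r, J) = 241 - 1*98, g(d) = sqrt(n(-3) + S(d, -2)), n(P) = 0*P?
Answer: -5021/5239 ≈ -0.95839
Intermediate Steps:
n(P) = 0
g(d) = I (g(d) = sqrt(0 - 1) = sqrt(-1) = I)
Y(r, J) = 143 (Y(r, J) = 241 - 98 = 143)
(-35290 + Y(142, g(4)))/(-292281 + 328954) = (-35290 + 143)/(-292281 + 328954) = -35147/36673 = -35147*1/36673 = -5021/5239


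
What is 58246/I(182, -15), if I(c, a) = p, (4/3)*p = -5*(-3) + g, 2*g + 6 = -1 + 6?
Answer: 465968/87 ≈ 5356.0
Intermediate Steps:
g = -½ (g = -3 + (-1 + 6)/2 = -3 + (½)*5 = -3 + 5/2 = -½ ≈ -0.50000)
p = 87/8 (p = 3*(-5*(-3) - ½)/4 = 3*(15 - ½)/4 = (¾)*(29/2) = 87/8 ≈ 10.875)
I(c, a) = 87/8
58246/I(182, -15) = 58246/(87/8) = 58246*(8/87) = 465968/87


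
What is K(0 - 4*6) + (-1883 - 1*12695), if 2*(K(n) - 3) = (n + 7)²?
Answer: -28861/2 ≈ -14431.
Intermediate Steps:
K(n) = 3 + (7 + n)²/2 (K(n) = 3 + (n + 7)²/2 = 3 + (7 + n)²/2)
K(0 - 4*6) + (-1883 - 1*12695) = (3 + (7 + (0 - 4*6))²/2) + (-1883 - 1*12695) = (3 + (7 + (0 - 24))²/2) + (-1883 - 12695) = (3 + (7 - 24)²/2) - 14578 = (3 + (½)*(-17)²) - 14578 = (3 + (½)*289) - 14578 = (3 + 289/2) - 14578 = 295/2 - 14578 = -28861/2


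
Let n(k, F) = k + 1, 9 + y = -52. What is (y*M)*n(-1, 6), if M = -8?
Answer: 0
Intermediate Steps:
y = -61 (y = -9 - 52 = -61)
n(k, F) = 1 + k
(y*M)*n(-1, 6) = (-61*(-8))*(1 - 1) = 488*0 = 0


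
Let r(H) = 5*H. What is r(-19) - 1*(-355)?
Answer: 260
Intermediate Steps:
r(-19) - 1*(-355) = 5*(-19) - 1*(-355) = -95 + 355 = 260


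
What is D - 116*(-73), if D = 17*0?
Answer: 8468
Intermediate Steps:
D = 0
D - 116*(-73) = 0 - 116*(-73) = 0 + 8468 = 8468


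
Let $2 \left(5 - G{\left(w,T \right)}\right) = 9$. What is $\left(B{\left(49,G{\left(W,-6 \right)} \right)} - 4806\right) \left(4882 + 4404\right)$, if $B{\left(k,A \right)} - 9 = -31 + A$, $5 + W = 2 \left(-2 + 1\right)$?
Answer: $-44828165$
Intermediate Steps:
$W = -7$ ($W = -5 + 2 \left(-2 + 1\right) = -5 + 2 \left(-1\right) = -5 - 2 = -7$)
$G{\left(w,T \right)} = \frac{1}{2}$ ($G{\left(w,T \right)} = 5 - \frac{9}{2} = \frac{1}{2}$)
$B{\left(k,A \right)} = -22 + A$ ($B{\left(k,A \right)} = 9 + \left(-31 + A\right) = -22 + A$)
$\left(B{\left(49,G{\left(W,-6 \right)} \right)} - 4806\right) \left(4882 + 4404\right) = \left(\left(-22 + \frac{1}{2}\right) - 4806\right) \left(4882 + 4404\right) = \left(- \frac{43}{2} - 4806\right) 9286 = \left(- \frac{9655}{2}\right) 9286 = -44828165$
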